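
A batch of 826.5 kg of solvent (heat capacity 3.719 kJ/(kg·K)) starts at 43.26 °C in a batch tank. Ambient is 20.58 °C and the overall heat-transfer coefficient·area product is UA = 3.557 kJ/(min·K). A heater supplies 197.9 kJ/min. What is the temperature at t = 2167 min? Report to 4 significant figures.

73.53 °C

Heat balance on the well-mixed liquid: M c_p dT/dt = −UA(T − T_amb) + Q̇.
dT/dt = (T_ss − T)/τ with T_ss = T_amb + Q̇/UA = 20.58 + 197.9/3.557 = 76.2168 °C, τ = M c_p/UA = 826.5·3.719/3.557 = 864.142 min.
This is linear first-order; T(t) = T_ss + (T₀ − T_ss) e^(−t/τ).
T(2167) = 76.2168 + (-32.9568)·0.0814562 = 73.5322 °C.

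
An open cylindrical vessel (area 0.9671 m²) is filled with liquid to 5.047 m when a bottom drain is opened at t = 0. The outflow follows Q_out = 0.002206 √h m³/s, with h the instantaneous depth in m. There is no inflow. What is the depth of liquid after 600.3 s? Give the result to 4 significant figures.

2.440 m

Mass balance (ρ constant): A dh/dt = −0.002206 √h.
This is separable: 2 d(√h)/dt = −0.002206/A, so √h = √h₀ − (0.002206/(2A)) t.
√h = √5.047 − 0.002206·600.3/(2·0.9671) = 2.24655 − 0.684656 = 1.56190.
h = 1.56190² = 2.43952 m.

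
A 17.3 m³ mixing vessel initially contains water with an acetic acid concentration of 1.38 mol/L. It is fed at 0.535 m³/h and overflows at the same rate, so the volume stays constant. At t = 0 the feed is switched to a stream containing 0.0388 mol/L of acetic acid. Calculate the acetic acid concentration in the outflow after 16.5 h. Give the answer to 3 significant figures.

Transient balance on the dissolved component: V dC/dt = Q(C_in − C).
Time constant τ = V/Q = 17.3/0.535 = 32.336 h.
This is linear first-order; C(t) = C_in + (C₀ − C_in) e^(−t/τ).
C(16.5) = 0.0388 + (1.38 − 0.0388)·e^(−16.5/32.336) = 0.0388 + (1.3412)·0.60034 = 0.84398 mol/L.

0.844 mol/L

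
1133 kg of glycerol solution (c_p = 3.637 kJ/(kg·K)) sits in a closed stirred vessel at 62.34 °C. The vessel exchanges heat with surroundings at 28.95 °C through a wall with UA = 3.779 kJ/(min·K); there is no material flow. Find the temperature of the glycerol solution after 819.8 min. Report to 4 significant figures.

44.69 °C

M c_p dT/dt = −UA(T − T_amb).
dT/dt = (T_ss − T)/τ with T_ss = T_amb = 28.9500 °C, τ = M c_p/UA = 1133·3.637/3.779 = 1090.43 min.
Integrating: T(t) = T_ss + (T₀ − T_ss) e^(−t/τ).
T(819.8) = 28.9500 + (33.3900)·0.471509 = 44.6937 °C.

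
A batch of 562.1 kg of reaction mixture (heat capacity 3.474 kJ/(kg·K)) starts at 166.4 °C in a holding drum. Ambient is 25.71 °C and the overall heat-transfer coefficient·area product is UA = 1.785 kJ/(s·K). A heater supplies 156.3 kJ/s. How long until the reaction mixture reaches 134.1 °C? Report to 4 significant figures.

1024 s

Lumped-capacitance energy balance: M c_p dT/dt = UA(T_amb − T) + Q̇.
τ = M c_p/UA = 1093.97 s; T_ss = T_amb + Q̇/UA = 25.71 + 156.3/1.785 = 113.273 °C.
T(t) = T_ss + (T₀ − T_ss)e^(−t/τ); set T = 134.1:
t = −τ ln[(T − T_ss)/(T₀ − T_ss)] = −1093.97 · ln(0.392023) = 1024.43 s.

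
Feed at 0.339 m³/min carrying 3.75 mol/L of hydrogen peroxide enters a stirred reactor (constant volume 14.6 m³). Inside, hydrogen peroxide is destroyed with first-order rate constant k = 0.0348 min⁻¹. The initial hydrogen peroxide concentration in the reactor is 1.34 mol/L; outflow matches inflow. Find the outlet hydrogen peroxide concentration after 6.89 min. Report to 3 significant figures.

1.39 mol/L

Species balance: V dC/dt = Q C_in − Q C − k V C.
This is linear with rate a = Q/V + k = 0.058019 min⁻¹.
C_ss = Q C_in/(Q + kV) = 1.5007 mol/L; C(t) = C_ss + (C₀ − C_ss) e^(−a t).
C(6.89) = 1.5007 + (-0.16074)·e^(−0.058019·6.89) = 1.5007 + (-0.16074)·0.67049 = 1.3930 mol/L.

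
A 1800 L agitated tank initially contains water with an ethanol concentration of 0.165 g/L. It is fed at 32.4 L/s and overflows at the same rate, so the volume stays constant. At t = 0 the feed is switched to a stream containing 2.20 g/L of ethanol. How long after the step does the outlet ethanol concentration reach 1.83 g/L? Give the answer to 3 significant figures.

94.7 s

Species balance: V dC/dt = Q(C_in − C) ⇒ τ = V/Q = 55.556 s.
C(t) = C_in + (C₀ − C_in) e^(−t/τ). Set C = 1.83 and solve for t:
e^(−t/τ) = (C − C_in)/(C₀ − C_in) = (1.83 − 2.20)/(0.165 − 2.20) = 0.18182
t = −τ ln(…) = 55.556 × 1.7047 = 94.708 s.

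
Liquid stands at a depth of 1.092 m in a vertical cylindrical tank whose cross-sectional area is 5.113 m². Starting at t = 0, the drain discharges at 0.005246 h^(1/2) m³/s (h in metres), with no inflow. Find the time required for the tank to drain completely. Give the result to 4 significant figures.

With no inflow, A dh/dt = −0.005246 √h.
Separate and integrate: 2(√h − √h₀) = −(0.005246/A) t.
Set h = 0: 2√h₀ = (0.005246/A) t_empty ⇒ t_empty = 2A√h₀/0.005246.
t_empty = 2·5.113·√1.092/0.005246 = 10.2260·1.04499/0.005246 = 2036.99 s.

2037 s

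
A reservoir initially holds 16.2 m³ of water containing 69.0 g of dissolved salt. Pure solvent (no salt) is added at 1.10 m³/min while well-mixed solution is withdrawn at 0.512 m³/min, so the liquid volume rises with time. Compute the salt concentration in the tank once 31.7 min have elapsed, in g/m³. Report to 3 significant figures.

1.02 g/m³

Total volume: dV/dt = Q_in − Q_out = 0.58800 m³/min, so V(t) = 16.2 + 0.58800 t and V(31.7) = 34.840 m³.
No salt enters, so dm/dt = −Q_out · (m/V).
dm/m = −Q_out dt/(V₀ + 0.58800 t); integrating gives ln(m/m₀) = −(Q_out/(Q_in−Q_out)) ln(V/V₀).
m = m₀ (V₀/V)^(Q_out/(Q_in−Q_out)) = 69.0 × (16.2/34.840)^(0.87075) = 35.422 g.
C = m/V = 35.422/34.840 = 1.0167 g/m³.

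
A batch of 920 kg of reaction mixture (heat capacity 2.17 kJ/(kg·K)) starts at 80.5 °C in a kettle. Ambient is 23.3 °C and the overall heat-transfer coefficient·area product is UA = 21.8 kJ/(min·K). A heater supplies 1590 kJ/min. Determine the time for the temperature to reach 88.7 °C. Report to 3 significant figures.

67.4 min

First-law balance (no shaft work): M c_p dT/dt = −UA(T − T_amb) + Q̇.
τ = M c_p/UA = 91.578 min; T_ss = T_amb + Q̇/UA = 23.3 + 1590/21.8 = 96.236 °C.
T(t) = T_ss + (T₀ − T_ss)e^(−t/τ); set T = 88.7:
t = −τ ln[(T − T_ss)/(T₀ − T_ss)] = −91.578 · ln(0.47889) = 67.427 min.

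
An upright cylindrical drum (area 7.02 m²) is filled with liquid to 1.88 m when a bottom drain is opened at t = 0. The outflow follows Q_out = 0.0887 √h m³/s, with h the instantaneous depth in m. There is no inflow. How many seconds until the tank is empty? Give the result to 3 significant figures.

217 s

With no inflow, A dh/dt = −0.0887 √h.
This is separable: 2 d(√h)/dt = −0.0887/A, so √h = √h₀ − (0.0887/(2A)) t.
Tank is empty when √h = 0: t_empty = 2A√h₀/0.0887.
t_empty = 2·7.02·√1.88/0.0887 = 14.040·1.3711/0.0887 = 217.03 s.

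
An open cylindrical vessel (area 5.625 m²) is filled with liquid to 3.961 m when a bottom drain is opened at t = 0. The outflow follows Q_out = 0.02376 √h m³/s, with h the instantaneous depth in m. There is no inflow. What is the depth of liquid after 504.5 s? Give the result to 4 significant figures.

0.8551 m

A dh/dt = −Q_out = −0.02376 √h.
This is separable: 2 d(√h)/dt = −0.02376/A, so √h = √h₀ − (0.02376/(2A)) t.
√h = √3.961 − 0.02376·504.5/(2·5.625) = 1.99023 − 1.06550 = 0.924722.
h = 0.924722² = 0.855111 m.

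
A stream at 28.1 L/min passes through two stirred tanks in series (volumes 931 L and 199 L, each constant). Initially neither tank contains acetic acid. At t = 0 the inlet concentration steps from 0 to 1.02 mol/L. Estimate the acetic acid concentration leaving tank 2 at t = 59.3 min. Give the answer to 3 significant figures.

Time constants: τᵢ = Vᵢ/Q for each well-mixed tank.
τ₁ = 931/28.1 = 33.132 min; τ₂ = 199/28.1 = 7.0819 min.
Solving the cascade with C₁(0)=C₂(0)=0 gives C₂(t) = C_in[1 − (τ₁ e^(−t/τ₁) − τ₂ e^(−t/τ₂))/(τ₁ − τ₂)].
At t = 59.3: e^(−t/τ₁) = 0.16699, e^(−t/τ₂) = 0.00023090.
C₂ = 1.02·[1 − (33.132·0.16699 − 7.0819·0.00023090)/(26.050)] = 1.02·0.78768 = 0.80343 mol/L.

0.803 mol/L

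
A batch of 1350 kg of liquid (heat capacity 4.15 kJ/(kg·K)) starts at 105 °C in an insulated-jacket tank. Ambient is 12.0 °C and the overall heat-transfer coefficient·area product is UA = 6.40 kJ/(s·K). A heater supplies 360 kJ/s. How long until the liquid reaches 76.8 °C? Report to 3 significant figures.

1280 s

Lumped-capacitance energy balance: M c_p dT/dt = UA(T_amb − T) + Q̇.
τ = M c_p/UA = 875.39 s; T_ss = T_amb + Q̇/UA = 12.0 + 360/6.40 = 68.250 °C.
T(t) = T_ss + (T₀ − T_ss)e^(−t/τ); set T = 76.8:
t = −τ ln[(T − T_ss)/(T₀ − T_ss)] = −875.39 · ln(0.23265) = 1276.5 s.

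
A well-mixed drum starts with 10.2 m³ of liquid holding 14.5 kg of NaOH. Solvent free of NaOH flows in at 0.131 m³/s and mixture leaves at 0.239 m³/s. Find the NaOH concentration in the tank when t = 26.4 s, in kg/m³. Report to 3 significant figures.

0.955 kg/m³

Total volume: dV/dt = Q_in − Q_out = -0.10800 m³/s, so V(t) = 10.2 − 0.10800 t and V(26.4) = 7.3488 m³.
Solute balance: dm/dt = 0 − Q_out C = −Q_out m/V(t).
dm/m = −Q_out dt/(V₀ − 0.10800 t); integrating gives ln(m/m₀) = −(Q_out/(Q_in−Q_out)) ln(V/V₀).
m = m₀ (V₀/V)^(Q_out/(Q_in−Q_out)) = 14.5 × (10.2/7.3488)^(-2.2130) = 7.0190 kg.
C = m/V = 7.0190/7.3488 = 0.95513 kg/m³.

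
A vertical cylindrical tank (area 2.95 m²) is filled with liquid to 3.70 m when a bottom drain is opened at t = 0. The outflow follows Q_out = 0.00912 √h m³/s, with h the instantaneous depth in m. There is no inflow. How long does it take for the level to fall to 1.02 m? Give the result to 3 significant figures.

With no inflow, A dh/dt = −0.00912 √h.
This is separable: 2 d(√h)/dt = −0.00912/A, so √h = √h₀ − (0.00912/(2A)) t.
t = 2A(√h₀ − √h)/0.00912 = 2·2.95·(√3.70 − √1.02)/0.00912
  = 5.9000 × (1.9235 − 1.0100) / 0.00912 = 591.03 s.

591 s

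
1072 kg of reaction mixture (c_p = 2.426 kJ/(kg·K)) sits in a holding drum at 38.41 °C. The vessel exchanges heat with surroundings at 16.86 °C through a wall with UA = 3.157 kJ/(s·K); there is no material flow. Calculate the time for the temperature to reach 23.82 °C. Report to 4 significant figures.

931.0 s

Lumped-capacitance energy balance: M c_p dT/dt = UA(T_amb − T).
τ = M c_p/UA = 823.780 s; T_ss = T_amb = 16.8600 °C.
T(t) = T_ss + (T₀ − T_ss)e^(−t/τ); set T = 23.82:
t = −τ ln[(T − T_ss)/(T₀ − T_ss)] = −823.780 · ln(0.322970) = 931.033 s.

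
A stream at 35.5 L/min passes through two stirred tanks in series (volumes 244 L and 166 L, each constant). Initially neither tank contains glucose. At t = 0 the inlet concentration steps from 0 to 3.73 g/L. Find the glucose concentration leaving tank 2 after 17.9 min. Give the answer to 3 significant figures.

Species balance on tank i: dCᵢ/dt = (Cᵢ₋₁ − Cᵢ)/τᵢ with τᵢ = Vᵢ/Q.
τ₁ = 244/35.5 = 6.8732 min; τ₂ = 166/35.5 = 4.6761 min.
Tank 1: C₁ = C_in(1 − e^(−t/τ₁)). Tank 2 (τ₁ ≠ τ₂): C₂ = C_in[1 − (τ₁ e^(−t/τ₁) − τ₂ e^(−t/τ₂))/(τ₁ − τ₂)].
At t = 17.9: e^(−t/τ₁) = 0.073955, e^(−t/τ₂) = 0.021753.
C₂ = 3.73·[1 − (6.8732·0.073955 − 4.6761·0.021753)/(2.1972)] = 3.73·0.81495 = 3.0398 g/L.

3.04 g/L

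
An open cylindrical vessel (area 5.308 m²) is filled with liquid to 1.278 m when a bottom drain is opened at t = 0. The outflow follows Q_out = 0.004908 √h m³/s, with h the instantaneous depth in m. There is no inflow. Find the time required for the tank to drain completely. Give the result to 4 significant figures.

2445 s

Accumulation of liquid (constant cross-section A): A dh/dt = −0.004908 √h.
This is separable: 2 d(√h)/dt = −0.004908/A, so √h = √h₀ − (0.004908/(2A)) t.
Tank is empty when √h = 0: t_empty = 2A√h₀/0.004908.
t_empty = 2·5.308·√1.278/0.004908 = 10.6160·1.13049/0.004908 = 2445.24 s.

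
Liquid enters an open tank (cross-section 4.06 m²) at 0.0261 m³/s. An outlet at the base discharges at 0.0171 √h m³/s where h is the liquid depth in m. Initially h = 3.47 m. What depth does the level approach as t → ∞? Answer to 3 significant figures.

2.33 m

Level balance: A dh/dt = 0.0261 − 0.0171 √h. Setting dh/dt = 0:
Q_in = 0.0171 √h_ss ⇒ √h_ss = 0.0261/0.0171 = 1.5263.
h_ss = 1.5263² = 2.3296 m. (Since h₀ = 3.47 m > h_ss, the level will fall toward this value.)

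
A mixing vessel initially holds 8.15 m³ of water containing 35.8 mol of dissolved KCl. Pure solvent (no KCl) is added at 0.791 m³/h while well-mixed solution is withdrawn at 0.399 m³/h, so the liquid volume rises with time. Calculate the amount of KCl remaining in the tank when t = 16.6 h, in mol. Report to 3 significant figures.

19.7 mol

Let m(t) be the amount of KCl. Volume: V(t) = V₀ + (Q_in − Q_out) t = 8.15 + 0.39200 t; V(16.6) = 14.657 m³.
Solute balance: dm/dt = 0 − Q_out C = −Q_out m/V(t).
dm/m = −Q_out dt/(V₀ + 0.39200 t); integrating gives ln(m/m₀) = −(Q_out/(Q_in−Q_out)) ln(V/V₀).
m = m₀ (V₀/V)^(Q_out/(Q_in−Q_out)) = 35.8 × (8.15/14.657)^(1.0179) = 19.699 mol.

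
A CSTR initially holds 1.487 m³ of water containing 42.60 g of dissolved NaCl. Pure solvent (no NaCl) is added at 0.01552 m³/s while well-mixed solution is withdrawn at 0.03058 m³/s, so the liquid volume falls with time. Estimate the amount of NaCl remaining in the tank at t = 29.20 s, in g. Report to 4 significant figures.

Total volume: dV/dt = Q_in − Q_out = -0.0150600 m³/s, so V(t) = 1.487 − 0.0150600 t and V(29.20) = 1.04725 m³.
No NaCl enters, so dm/dt = −Q_out · (m/V).
Separate: dm/m = −Q_out dt/V(t) ⇒ ln(m/m₀) = −(Q_out/(Q_in−Q_out)) ln(V/V₀).
m = m₀ (V₀/V)^(Q_out/(Q_in−Q_out)) = 42.60 × (1.487/1.04725)^(-2.03054) = 20.9043 g.

20.90 g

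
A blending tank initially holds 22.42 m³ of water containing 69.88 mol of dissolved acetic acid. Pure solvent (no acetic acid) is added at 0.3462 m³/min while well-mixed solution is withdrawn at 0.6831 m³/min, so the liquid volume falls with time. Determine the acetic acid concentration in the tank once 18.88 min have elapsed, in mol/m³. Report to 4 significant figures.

Let m(t) be the amount of acetic acid. Volume: V(t) = V₀ + (Q_in − Q_out) t = 22.42 − 0.336900 t; V(18.88) = 16.0593 m³.
Solute balance: dm/dt = 0 − Q_out C = −Q_out m/V(t).
Separate: dm/m = −Q_out dt/V(t) ⇒ ln(m/m₀) = −(Q_out/(Q_in−Q_out)) ln(V/V₀).
m = m₀ (V₀/V)^(Q_out/(Q_in−Q_out)) = 69.88 × (22.42/16.0593)^(-2.02760) = 35.5252 mol.
C = m/V = 35.5252/16.0593 = 2.21212 mol/m³.

2.212 mol/m³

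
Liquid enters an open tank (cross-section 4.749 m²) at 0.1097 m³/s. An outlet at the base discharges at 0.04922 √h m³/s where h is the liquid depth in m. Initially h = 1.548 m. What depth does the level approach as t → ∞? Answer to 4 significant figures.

4.967 m

Level balance: A dh/dt = 0.1097 − 0.04922 √h. Setting dh/dt = 0:
Q_in = 0.04922 √h_ss ⇒ √h_ss = 0.1097/0.04922 = 2.22877.
h_ss = 2.22877² = 4.96741 m. (Since h₀ = 1.548 m < h_ss, the level will rise toward this value.)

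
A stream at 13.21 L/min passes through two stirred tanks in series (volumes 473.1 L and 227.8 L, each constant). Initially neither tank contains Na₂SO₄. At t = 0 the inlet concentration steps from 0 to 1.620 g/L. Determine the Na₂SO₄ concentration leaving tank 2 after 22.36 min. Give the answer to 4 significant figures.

0.3579 g/L

Time constants: τᵢ = Vᵢ/Q for each well-mixed tank.
τ₁ = 473.1/13.21 = 35.8138 min; τ₂ = 227.8/13.21 = 17.2445 min.
Solving the cascade with C₁(0)=C₂(0)=0 gives C₂(t) = C_in[1 − (τ₁ e^(−t/τ₁) − τ₂ e^(−t/τ₂))/(τ₁ − τ₂)].
At t = 22.36: e^(−t/τ₁) = 0.535614, e^(−t/τ₂) = 0.273448.
C₂ = 1.620·[1 − (35.8138·0.535614 − 17.2445·0.273448)/(18.5693)] = 1.620·0.220922 = 0.357894 g/L.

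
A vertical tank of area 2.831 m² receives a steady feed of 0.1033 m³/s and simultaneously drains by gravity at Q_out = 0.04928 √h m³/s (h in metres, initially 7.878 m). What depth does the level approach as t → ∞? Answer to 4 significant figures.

4.394 m

A dh/dt = Q_in − 0.04928 √h. Steady state requires inflow = outflow:
Q_in = 0.04928 √h_ss ⇒ √h_ss = 0.1033/0.04928 = 2.09619.
h_ss = 2.09619² = 4.39399 m. (Since h₀ = 7.878 m > h_ss, the level will fall toward this value.)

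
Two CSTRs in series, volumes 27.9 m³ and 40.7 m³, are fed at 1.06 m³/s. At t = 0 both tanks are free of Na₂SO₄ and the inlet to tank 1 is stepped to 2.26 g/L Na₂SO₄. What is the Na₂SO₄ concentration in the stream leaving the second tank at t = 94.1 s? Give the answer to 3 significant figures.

1.78 g/L

Each tank obeys Vᵢ dCᵢ/dt = Q(Cᵢ₋₁ − Cᵢ), so τᵢ = Vᵢ/Q.
τ₁ = 27.9/1.06 = 26.321 s; τ₂ = 40.7/1.06 = 38.396 s.
Tank 1: C₁ = C_in(1 − e^(−t/τ₁)). Tank 2 (τ₁ ≠ τ₂): C₂ = C_in[1 − (τ₁ e^(−t/τ₁) − τ₂ e^(−t/τ₂))/(τ₁ − τ₂)].
At t = 94.1: e^(−t/τ₁) = 0.028012, e^(−t/τ₂) = 0.086228.
C₂ = 2.26·[1 − (26.321·0.028012 − 38.396·0.086228)/(-12.075)] = 2.26·0.78688 = 1.7783 g/L.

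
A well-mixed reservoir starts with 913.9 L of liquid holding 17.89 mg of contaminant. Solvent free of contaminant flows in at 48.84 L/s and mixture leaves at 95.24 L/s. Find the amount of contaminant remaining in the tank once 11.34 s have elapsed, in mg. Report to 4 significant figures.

3.078 mg

Total volume: dV/dt = Q_in − Q_out = -46.4000 L/s, so V(t) = 913.9 − 46.4000 t and V(11.34) = 387.724 L.
No contaminant enters, so dm/dt = −Q_out · (m/V).
dm/m = −Q_out dt/(V₀ − 46.4000 t); integrating gives ln(m/m₀) = −(Q_out/(Q_in−Q_out)) ln(V/V₀).
m = m₀ (V₀/V)^(Q_out/(Q_in−Q_out)) = 17.89 × (913.9/387.724)^(-2.05259) = 3.07806 mg.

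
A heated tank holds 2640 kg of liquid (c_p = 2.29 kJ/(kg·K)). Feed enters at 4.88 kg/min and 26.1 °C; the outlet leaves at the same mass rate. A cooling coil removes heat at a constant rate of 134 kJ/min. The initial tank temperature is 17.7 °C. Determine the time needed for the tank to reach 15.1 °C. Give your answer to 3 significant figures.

697 min

First-law balance (no shaft work): M c_p dT/dt = ṁ c_p (T_in − T) − 134.
τ = M/ṁ = 540.98 min; T_ss = T_in − Q̇/(ṁ c_p) = 14.109 °C.
T(t) = T_ss + (T₀ − T_ss) e^(−t/τ). Set T = 15.1:
e^(−t/τ) = (15.1 − 14.109)/(17.7 − 14.109) = 0.27593
t = −540.98 · ln(0.27593) = 696.57 min.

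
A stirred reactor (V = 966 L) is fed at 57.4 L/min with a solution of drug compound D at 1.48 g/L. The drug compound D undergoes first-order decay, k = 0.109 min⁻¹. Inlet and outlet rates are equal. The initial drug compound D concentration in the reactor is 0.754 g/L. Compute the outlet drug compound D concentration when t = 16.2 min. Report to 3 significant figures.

0.537 g/L

Species balance: V dC/dt = Q C_in − Q C − k V C.
dC/dt = (Q/V) C_in − (Q/V + k) C; effective rate a = Q/V + k = 0.059420 + 0.109 = 0.16842 min⁻¹.
C_ss = Q C_in/(Q + kV) = 0.52216 g/L; C(t) = C_ss + (C₀ − C_ss) e^(−a t).
C(16.2) = 0.52216 + (0.23184)·e^(−0.16842·16.2) = 0.52216 + (0.23184)·0.065323 = 0.53730 g/L.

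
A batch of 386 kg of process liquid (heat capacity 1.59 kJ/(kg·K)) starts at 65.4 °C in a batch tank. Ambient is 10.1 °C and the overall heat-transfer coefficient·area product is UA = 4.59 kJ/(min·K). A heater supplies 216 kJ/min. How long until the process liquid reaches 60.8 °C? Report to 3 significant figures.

109 min

M c_p dT/dt = −UA(T − T_amb) + Q̇.
τ = M c_p/UA = 133.71 min; T_ss = T_amb + Q̇/UA = 10.1 + 216/4.59 = 57.159 °C.
T(t) = T_ss + (T₀ − T_ss)e^(−t/τ); set T = 60.8:
t = −τ ln[(T − T_ss)/(T₀ − T_ss)] = −133.71 · ln(0.44183) = 109.22 min.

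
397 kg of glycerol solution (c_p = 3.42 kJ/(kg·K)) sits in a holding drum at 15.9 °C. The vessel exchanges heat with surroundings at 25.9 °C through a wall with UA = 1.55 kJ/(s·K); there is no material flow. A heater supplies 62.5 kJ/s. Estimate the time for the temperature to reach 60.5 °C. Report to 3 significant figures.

1900 s

Energy balance: M c_p dT/dt = −UA(T − T_amb) + Q̇.
τ = M c_p/UA = 875.96 s; T_ss = T_amb + Q̇/UA = 25.9 + 62.5/1.55 = 66.223 °C.
T(t) = T_ss + (T₀ − T_ss)e^(−t/τ); set T = 60.5:
t = −τ ln[(T − T_ss)/(T₀ − T_ss)] = −875.96 · ln(0.11372) = 1904.4 s.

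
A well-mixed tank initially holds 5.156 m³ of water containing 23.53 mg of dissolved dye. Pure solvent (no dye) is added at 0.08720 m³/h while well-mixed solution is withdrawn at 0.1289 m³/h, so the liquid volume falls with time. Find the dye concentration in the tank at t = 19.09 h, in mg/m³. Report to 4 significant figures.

Total volume: dV/dt = Q_in − Q_out = -0.0417000 m³/h, so V(t) = 5.156 − 0.0417000 t and V(19.09) = 4.35995 m³.
Solute balance: dm/dt = 0 − Q_out C = −Q_out m/V(t).
dm/m = −Q_out dt/(V₀ − 0.0417000 t); integrating gives ln(m/m₀) = −(Q_out/(Q_in−Q_out)) ln(V/V₀).
m = m₀ (V₀/V)^(Q_out/(Q_in−Q_out)) = 23.53 × (5.156/4.35995)^(-3.09113) = 14.0117 mg.
C = m/V = 14.0117/4.35995 = 3.21372 mg/m³.

3.214 mg/m³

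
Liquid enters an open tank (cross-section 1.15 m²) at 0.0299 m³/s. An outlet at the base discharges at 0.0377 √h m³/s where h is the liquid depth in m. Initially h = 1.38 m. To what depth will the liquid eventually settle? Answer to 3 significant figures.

0.629 m

A dh/dt = Q_in − 0.0377 √h. Steady state requires inflow = outflow:
Q_in = 0.0377 √h_ss ⇒ √h_ss = 0.0299/0.0377 = 0.79310.
h_ss = 0.79310² = 0.62901 m. (Since h₀ = 1.38 m > h_ss, the level will fall toward this value.)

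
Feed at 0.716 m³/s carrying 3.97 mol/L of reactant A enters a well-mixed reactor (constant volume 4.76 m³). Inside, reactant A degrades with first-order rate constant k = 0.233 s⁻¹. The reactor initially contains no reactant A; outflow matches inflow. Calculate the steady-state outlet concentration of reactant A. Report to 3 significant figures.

1.56 mol/L

V dC/dt = Q(C_in − C) − k V C.
At steady state: 0 = Q C_in − (Q + kV) C_ss, so C_ss = Q C_in/(Q + kV).
C_ss = 0.716·3.97/(0.716 + 0.233·4.76) = 2.8425/1.8251 = 1.5575 mol/L.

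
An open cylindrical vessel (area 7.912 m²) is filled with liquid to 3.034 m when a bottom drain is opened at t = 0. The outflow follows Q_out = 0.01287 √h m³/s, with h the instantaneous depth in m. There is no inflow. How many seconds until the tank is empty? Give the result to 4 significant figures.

2142 s

A dh/dt = −Q_out = −0.01287 √h.
Separate and integrate: 2(√h − √h₀) = −(0.01287/A) t.
Set h = 0: 2√h₀ = (0.01287/A) t_empty ⇒ t_empty = 2A√h₀/0.01287.
t_empty = 2·7.912·√3.034/0.01287 = 15.8240·1.74184/0.01287 = 2141.64 s.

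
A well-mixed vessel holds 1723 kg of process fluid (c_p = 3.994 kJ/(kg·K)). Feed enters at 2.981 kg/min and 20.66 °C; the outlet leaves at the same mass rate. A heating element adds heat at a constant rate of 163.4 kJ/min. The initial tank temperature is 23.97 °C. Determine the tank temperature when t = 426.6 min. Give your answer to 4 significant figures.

First-law balance (no shaft work): M c_p dT/dt = ṁ c_p (T_in − T) + 163.4.
Rearrange: dT/dt = (T_ss − T)/τ with τ = M/ṁ = 577.994 min and T_ss = T_in + Q̇/(ṁ c_p) = 34.3840 °C.
Solution: T(t) = T_ss + (T₀ − T_ss) e^(−t/τ).
T(426.6) = 34.3840 + (-10.4140)·e^(−426.6/577.994) = 34.3840 + (-10.4140)·0.478036 = 29.4058 °C.

29.41 °C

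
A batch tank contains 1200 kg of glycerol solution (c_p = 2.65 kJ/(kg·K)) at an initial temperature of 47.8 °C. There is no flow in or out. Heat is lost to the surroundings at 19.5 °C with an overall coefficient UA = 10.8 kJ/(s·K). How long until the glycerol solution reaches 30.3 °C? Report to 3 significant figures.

M c_p dT/dt = −UA(T − T_amb).
τ = M c_p/UA = 294.44 s; T_ss = T_amb = 19.500 °C.
T(t) = T_ss + (T₀ − T_ss)e^(−t/τ); set T = 30.3:
t = −τ ln[(T − T_ss)/(T₀ − T_ss)] = −294.44 · ln(0.38163) = 283.64 s.

284 s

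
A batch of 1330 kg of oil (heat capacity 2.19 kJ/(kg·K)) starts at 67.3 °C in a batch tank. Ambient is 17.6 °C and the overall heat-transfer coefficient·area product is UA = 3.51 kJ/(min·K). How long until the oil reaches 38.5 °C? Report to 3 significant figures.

719 min

First-law balance (no shaft work): M c_p dT/dt = −UA(T − T_amb).
τ = M c_p/UA = 829.83 min; T_ss = T_amb = 17.600 °C.
T(t) = T_ss + (T₀ − T_ss)e^(−t/τ); set T = 38.5:
t = −τ ln[(T − T_ss)/(T₀ − T_ss)] = −829.83 · ln(0.42052) = 718.84 min.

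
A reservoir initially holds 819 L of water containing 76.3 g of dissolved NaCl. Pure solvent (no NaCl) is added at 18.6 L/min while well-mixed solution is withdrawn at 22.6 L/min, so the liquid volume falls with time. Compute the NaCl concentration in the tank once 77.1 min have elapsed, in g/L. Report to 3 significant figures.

0.0104 g/L

Let m(t) be the amount of NaCl. Volume: V(t) = V₀ + (Q_in − Q_out) t = 819 − 4.0000 t; V(77.1) = 510.60 L.
Solute balance: dm/dt = 0 − Q_out C = −Q_out m/V(t).
dm/m = −Q_out dt/(V₀ − 4.0000 t); integrating gives ln(m/m₀) = −(Q_out/(Q_in−Q_out)) ln(V/V₀).
m = m₀ (V₀/V)^(Q_out/(Q_in−Q_out)) = 76.3 × (819/510.60)^(-5.6500) = 5.2860 g.
C = m/V = 5.2860/510.60 = 0.010353 g/L.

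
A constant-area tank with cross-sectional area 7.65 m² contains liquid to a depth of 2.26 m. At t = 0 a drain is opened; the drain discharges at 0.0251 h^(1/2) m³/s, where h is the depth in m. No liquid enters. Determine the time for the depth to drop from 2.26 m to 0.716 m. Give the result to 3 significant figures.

401 s

With no inflow, A dh/dt = −0.0251 √h.
Separate and integrate: 2(√h − √h₀) = −(0.0251/A) t.
t = 2A(√h₀ − √h)/0.0251 = 2·7.65·(√2.26 − √0.716)/0.0251
  = 15.300 × (1.5033 − 0.84617) / 0.0251 = 400.58 s.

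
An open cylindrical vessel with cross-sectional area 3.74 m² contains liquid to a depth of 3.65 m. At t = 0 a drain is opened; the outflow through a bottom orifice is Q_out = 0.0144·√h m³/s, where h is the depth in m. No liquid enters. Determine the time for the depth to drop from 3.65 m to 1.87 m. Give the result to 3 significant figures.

With no inflow, A dh/dt = −0.0144 √h.
∫ h^(−1/2) dh = −(0.0144/A) ∫ dt, giving 2√h = 2√h₀ − (0.0144/A) t.
t = 2A(√h₀ − √h)/0.0144 = 2·3.74·(√3.65 − √1.87)/0.0144
  = 7.4800 × (1.9105 − 1.3675) / 0.0144 = 282.07 s.

282 s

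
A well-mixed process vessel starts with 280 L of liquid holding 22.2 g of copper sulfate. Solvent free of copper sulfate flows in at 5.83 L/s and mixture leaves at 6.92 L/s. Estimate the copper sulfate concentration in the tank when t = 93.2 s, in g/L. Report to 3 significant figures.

0.00712 g/L

Let m(t) be the amount of copper sulfate. Volume: V(t) = V₀ + (Q_in − Q_out) t = 280 − 1.0900 t; V(93.2) = 178.41 L.
Species balance (pure solvent in): dm/dt = −Q_out · m/V(t).
Separate: dm/m = −Q_out dt/V(t) ⇒ ln(m/m₀) = −(Q_out/(Q_in−Q_out)) ln(V/V₀).
m = m₀ (V₀/V)^(Q_out/(Q_in−Q_out)) = 22.2 × (280/178.41)^(-6.3486) = 1.2697 g.
C = m/V = 1.2697/178.41 = 0.0071168 g/L.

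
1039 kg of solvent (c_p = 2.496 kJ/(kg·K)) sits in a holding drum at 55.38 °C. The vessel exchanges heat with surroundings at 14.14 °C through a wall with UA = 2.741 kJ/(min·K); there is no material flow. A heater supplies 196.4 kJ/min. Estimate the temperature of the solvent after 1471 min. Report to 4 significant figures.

79.37 °C

Energy balance: M c_p dT/dt = −UA(T − T_amb) + Q̇.
dT/dt = (T_ss − T)/τ with T_ss = T_amb + Q̇/UA = 14.14 + 196.4/2.741 = 85.7927 °C, τ = M c_p/UA = 1039·2.496/2.741 = 946.131 min.
T approaches T_ss exponentially: T(t) = T_ss + (T₀ − T_ss) e^(−t/τ).
T(1471) = 85.7927 + (-30.4127)·0.211241 = 79.3683 °C.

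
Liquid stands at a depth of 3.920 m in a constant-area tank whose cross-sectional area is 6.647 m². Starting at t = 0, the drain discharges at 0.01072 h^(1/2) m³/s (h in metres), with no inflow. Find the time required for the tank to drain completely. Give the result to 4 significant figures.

2455 s

With no inflow, A dh/dt = −0.01072 √h.
This is separable: 2 d(√h)/dt = −0.01072/A, so √h = √h₀ − (0.01072/(2A)) t.
Tank is empty when √h = 0: t_empty = 2A√h₀/0.01072.
t_empty = 2·6.647·√3.920/0.01072 = 13.2940·1.97990/0.01072 = 2455.30 s.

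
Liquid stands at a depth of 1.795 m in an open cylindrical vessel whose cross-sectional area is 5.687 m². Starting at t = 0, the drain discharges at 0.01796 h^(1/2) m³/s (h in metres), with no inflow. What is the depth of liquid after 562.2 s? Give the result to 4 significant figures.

With no inflow, A dh/dt = −0.01796 √h.
Separate and integrate: 2(√h − √h₀) = −(0.01796/A) t.
√h = √1.795 − 0.01796·562.2/(2·5.687) = 1.33978 − 0.887736 = 0.452040.
h = 0.452040² = 0.204340 m.

0.2043 m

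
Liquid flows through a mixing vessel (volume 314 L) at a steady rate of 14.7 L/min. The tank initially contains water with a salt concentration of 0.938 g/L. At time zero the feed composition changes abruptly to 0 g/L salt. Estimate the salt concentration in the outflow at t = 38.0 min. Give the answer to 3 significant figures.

0.158 g/L

Unsteady species balance (constant V, well mixed): V dC/dt = Q(C_in − C).
Time constant τ = V/Q = 314/14.7 = 21.361 min.
C approaches C_in exponentially: C(t) = C_in + (C₀ − C_in) e^(−t/τ).
C(38.0) = 0 + (0.938 − 0)·e^(−38.0/21.361) = 0 + (0.93800)·0.16881 = 0.15834 g/L.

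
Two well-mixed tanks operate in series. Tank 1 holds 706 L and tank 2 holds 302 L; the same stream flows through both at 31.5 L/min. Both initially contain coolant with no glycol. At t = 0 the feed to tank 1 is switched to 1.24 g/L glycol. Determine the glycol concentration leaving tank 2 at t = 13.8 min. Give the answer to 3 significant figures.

Time constants: τᵢ = Vᵢ/Q for each well-mixed tank.
τ₁ = 706/31.5 = 22.413 min; τ₂ = 302/31.5 = 9.5873 min.
Tank 1: C₁ = C_in(1 − e^(−t/τ₁)). Tank 2 (τ₁ ≠ τ₂): C₂ = C_in[1 − (τ₁ e^(−t/τ₁) − τ₂ e^(−t/τ₂))/(τ₁ − τ₂)].
At t = 13.8: e^(−t/τ₁) = 0.54025, e^(−t/τ₂) = 0.23707.
C₂ = 1.24·[1 − (22.413·0.54025 − 9.5873·0.23707)/(12.825)] = 1.24·0.23311 = 0.28906 g/L.

0.289 g/L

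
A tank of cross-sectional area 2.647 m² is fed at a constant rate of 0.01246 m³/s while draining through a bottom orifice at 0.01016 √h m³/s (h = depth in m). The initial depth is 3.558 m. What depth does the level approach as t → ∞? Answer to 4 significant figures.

Level balance: A dh/dt = 0.01246 − 0.01016 √h. Setting dh/dt = 0:
Q_in = 0.01016 √h_ss ⇒ √h_ss = 0.01246/0.01016 = 1.22638.
h_ss = 1.22638² = 1.50400 m. (Since h₀ = 3.558 m > h_ss, the level will fall toward this value.)

1.504 m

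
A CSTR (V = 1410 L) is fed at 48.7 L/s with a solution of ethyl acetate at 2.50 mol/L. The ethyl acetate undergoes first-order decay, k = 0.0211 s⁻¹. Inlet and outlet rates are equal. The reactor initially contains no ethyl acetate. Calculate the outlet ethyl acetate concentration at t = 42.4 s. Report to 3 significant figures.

V dC/dt = Q(C_in − C) − k V C.
This is linear with rate a = Q/V + k = 0.055639 s⁻¹.
C_ss = Q C_in/(Q + kV) = 1.5519 mol/L; C(t) = C_ss + (C₀ − C_ss) e^(−a t).
C(42.4) = 1.5519 + (-1.5519)·e^(−0.055639·42.4) = 1.5519 + (-1.5519)·0.094506 = 1.4053 mol/L.

1.41 mol/L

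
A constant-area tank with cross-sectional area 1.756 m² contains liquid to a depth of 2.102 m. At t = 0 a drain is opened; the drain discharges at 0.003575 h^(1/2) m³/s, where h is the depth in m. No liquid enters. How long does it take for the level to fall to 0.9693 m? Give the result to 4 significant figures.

457.1 s

With no inflow, A dh/dt = −0.003575 √h.
Separate and integrate: 2(√h − √h₀) = −(0.003575/A) t.
t = 2A(√h₀ − √h)/0.003575 = 2·1.756·(√2.102 − √0.9693)/0.003575
  = 3.51200 × (1.44983 − 0.984530) / 0.003575 = 457.098 s.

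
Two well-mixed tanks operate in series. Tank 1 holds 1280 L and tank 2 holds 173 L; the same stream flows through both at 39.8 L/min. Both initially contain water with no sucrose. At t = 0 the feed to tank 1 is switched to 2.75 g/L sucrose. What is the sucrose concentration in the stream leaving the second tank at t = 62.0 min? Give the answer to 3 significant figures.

Species balance on tank i: dCᵢ/dt = (Cᵢ₋₁ − Cᵢ)/τᵢ with τᵢ = Vᵢ/Q.
τ₁ = 1280/39.8 = 32.161 min; τ₂ = 173/39.8 = 4.3467 min.
Solving the cascade with C₁(0)=C₂(0)=0 gives C₂(t) = C_in[1 − (τ₁ e^(−t/τ₁) − τ₂ e^(−t/τ₂))/(τ₁ − τ₂)].
At t = 62.0: e^(−t/τ₁) = 0.14547, e^(−t/τ₂) = 6.3886e-07.
C₂ = 2.75·[1 − (32.161·0.14547 − 4.3467·6.3886e-07)/(27.814)] = 2.75·0.83180 = 2.2875 g/L.

2.29 g/L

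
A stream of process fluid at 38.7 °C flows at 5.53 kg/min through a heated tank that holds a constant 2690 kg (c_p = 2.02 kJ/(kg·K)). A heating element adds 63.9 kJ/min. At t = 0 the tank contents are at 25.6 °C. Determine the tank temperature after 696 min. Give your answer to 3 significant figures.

Energy balance: M c_p dT/dt = ṁ c_p (T_in − T) + 63.9.
Rearrange: dT/dt = (T_ss − T)/τ with τ = M/ṁ = 486.44 min and T_ss = T_in + Q̇/(ṁ c_p) = 44.420 °C.
Solution: T(t) = T_ss + (T₀ − T_ss) e^(−t/τ).
T(696) = 44.420 + (-18.820)·e^(−696/486.44) = 44.420 + (-18.820)·0.23912 = 39.920 °C.

39.9 °C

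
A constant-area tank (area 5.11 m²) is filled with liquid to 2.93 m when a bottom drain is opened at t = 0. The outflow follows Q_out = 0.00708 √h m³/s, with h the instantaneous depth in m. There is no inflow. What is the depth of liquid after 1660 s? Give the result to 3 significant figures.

0.316 m

A dh/dt = −Q_out = −0.00708 √h.
This is separable: 2 d(√h)/dt = −0.00708/A, so √h = √h₀ − (0.00708/(2A)) t.
√h = √2.93 − 0.00708·1660/(2·5.11) = 1.7117 − 1.1500 = 0.56174.
h = 0.56174² = 0.31556 m.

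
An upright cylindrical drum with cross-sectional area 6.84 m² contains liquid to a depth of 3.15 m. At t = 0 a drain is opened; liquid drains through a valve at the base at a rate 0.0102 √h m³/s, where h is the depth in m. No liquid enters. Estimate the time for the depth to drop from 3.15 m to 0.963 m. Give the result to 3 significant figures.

1060 s

A dh/dt = −Q_out = −0.0102 √h.
∫ h^(−1/2) dh = −(0.0102/A) ∫ dt, giving 2√h = 2√h₀ − (0.0102/A) t.
t = 2A(√h₀ − √h)/0.0102 = 2·6.84·(√3.15 − √0.963)/0.0102
  = 13.680 × (1.7748 − 0.98133) / 0.0102 = 1064.2 s.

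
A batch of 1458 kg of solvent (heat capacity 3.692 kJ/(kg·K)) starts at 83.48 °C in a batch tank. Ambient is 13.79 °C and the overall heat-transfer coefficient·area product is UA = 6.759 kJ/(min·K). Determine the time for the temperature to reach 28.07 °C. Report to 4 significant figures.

1262 min

Lumped-capacitance energy balance: M c_p dT/dt = UA(T_amb − T).
τ = M c_p/UA = 796.410 min; T_ss = T_amb = 13.7900 °C.
T(t) = T_ss + (T₀ − T_ss)e^(−t/τ); set T = 28.07:
t = −τ ln[(T − T_ss)/(T₀ − T_ss)] = −796.410 · ln(0.204907) = 1262.47 min.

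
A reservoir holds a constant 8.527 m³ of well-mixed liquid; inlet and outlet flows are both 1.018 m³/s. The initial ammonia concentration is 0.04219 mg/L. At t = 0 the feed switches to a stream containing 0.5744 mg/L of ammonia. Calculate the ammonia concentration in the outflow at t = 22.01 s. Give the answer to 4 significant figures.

0.5359 mg/L

Accumulation = in − out for the solute gives V dC/dt = Q(C_in − C).
So dC/dt = (C_in − C)/τ with τ = V/Q = 8.527/1.018 = 8.37623 s.
This is linear first-order; C(t) = C_in + (C₀ − C_in) e^(−t/τ).
C(22.01) = 0.5744 + (0.04219 − 0.5744)·e^(−22.01/8.37623) = 0.5744 + (-0.532210)·0.0722463 = 0.535950 mg/L.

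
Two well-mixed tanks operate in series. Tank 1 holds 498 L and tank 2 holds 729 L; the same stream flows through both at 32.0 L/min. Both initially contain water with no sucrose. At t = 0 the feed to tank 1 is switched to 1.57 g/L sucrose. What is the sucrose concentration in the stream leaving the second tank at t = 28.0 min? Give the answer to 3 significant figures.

Species balance on tank i: dCᵢ/dt = (Cᵢ₋₁ − Cᵢ)/τᵢ with τᵢ = Vᵢ/Q.
τ₁ = 498/32.0 = 15.562 min; τ₂ = 729/32.0 = 22.781 min.
Solving the cascade with C₁(0)=C₂(0)=0 gives C₂(t) = C_in[1 − (τ₁ e^(−t/τ₁) − τ₂ e^(−t/τ₂))/(τ₁ − τ₂)].
At t = 28.0: e^(−t/τ₁) = 0.16543, e^(−t/τ₂) = 0.29256.
C₂ = 1.57·[1 − (15.562·0.16543 − 22.781·0.29256)/(-7.2188)] = 1.57·0.43337 = 0.68039 g/L.

0.680 g/L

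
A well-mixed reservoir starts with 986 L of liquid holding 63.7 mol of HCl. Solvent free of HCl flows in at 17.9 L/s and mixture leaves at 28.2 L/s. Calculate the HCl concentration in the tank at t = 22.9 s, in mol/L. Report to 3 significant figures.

0.0402 mol/L

Let m(t) be the amount of HCl. Volume: V(t) = V₀ + (Q_in − Q_out) t = 986 − 10.300 t; V(22.9) = 750.13 L.
Solute balance: dm/dt = 0 − Q_out C = −Q_out m/V(t).
dm/m = −Q_out dt/(V₀ − 10.300 t); integrating gives ln(m/m₀) = −(Q_out/(Q_in−Q_out)) ln(V/V₀).
m = m₀ (V₀/V)^(Q_out/(Q_in−Q_out)) = 63.7 × (986/750.13)^(-2.7379) = 30.133 mol.
C = m/V = 30.133/750.13 = 0.040171 mol/L.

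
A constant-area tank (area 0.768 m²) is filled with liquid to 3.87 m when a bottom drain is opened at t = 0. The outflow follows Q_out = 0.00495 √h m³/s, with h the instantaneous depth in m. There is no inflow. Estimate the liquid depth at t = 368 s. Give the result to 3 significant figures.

Mass balance (ρ constant): A dh/dt = −0.00495 √h.
Separate and integrate: 2(√h − √h₀) = −(0.00495/A) t.
√h = √3.87 − 0.00495·368/(2·0.768) = 1.9672 − 1.1859 = 0.78129.
h = 0.78129² = 0.61042 m.

0.610 m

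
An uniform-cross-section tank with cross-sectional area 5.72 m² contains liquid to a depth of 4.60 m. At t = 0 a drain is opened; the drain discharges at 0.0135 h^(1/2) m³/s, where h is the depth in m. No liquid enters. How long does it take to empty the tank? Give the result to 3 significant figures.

Mass balance (ρ constant): A dh/dt = −0.0135 √h.
This is separable: 2 d(√h)/dt = −0.0135/A, so √h = √h₀ − (0.0135/(2A)) t.
Tank is empty when √h = 0: t_empty = 2A√h₀/0.0135.
t_empty = 2·5.72·√4.60/0.0135 = 11.440·2.1448/0.0135 = 1817.5 s.

1820 s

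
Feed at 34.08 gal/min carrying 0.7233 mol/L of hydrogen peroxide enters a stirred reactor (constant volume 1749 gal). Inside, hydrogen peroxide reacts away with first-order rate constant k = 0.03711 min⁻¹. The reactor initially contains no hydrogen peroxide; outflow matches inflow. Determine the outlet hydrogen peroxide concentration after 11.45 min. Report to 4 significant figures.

Species balance: V dC/dt = Q C_in − Q C − k V C.
dC/dt = (Q/V) C_in − (Q/V + k) C; effective rate a = Q/V + k = 0.0194854 + 0.03711 = 0.0565954 min⁻¹.
C_ss = Q C_in/(Q + kV) = 0.249027 mol/L; C(t) = C_ss + (C₀ − C_ss) e^(−a t).
C(11.45) = 0.249027 + (-0.249027)·e^(−0.0565954·11.45) = 0.249027 + (-0.249027)·0.523082 = 0.118766 mol/L.

0.1188 mol/L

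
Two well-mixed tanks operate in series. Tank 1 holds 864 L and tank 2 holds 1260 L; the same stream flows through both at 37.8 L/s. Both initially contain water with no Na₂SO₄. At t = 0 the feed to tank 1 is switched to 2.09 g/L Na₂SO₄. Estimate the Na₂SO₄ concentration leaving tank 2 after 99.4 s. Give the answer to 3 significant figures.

Each tank obeys Vᵢ dCᵢ/dt = Q(Cᵢ₋₁ − Cᵢ), so τᵢ = Vᵢ/Q.
τ₁ = 864/37.8 = 22.857 s; τ₂ = 1260/37.8 = 33.333 s.
Tank 1: C₁ = C_in(1 − e^(−t/τ₁)). Tank 2 (τ₁ ≠ τ₂): C₂ = C_in[1 − (τ₁ e^(−t/τ₁) − τ₂ e^(−t/τ₂))/(τ₁ − τ₂)].
At t = 99.4: e^(−t/τ₁) = 0.012923, e^(−t/τ₂) = 0.050691.
C₂ = 2.09·[1 − (22.857·0.012923 − 33.333·0.050691)/(-10.476)] = 2.09·0.86690 = 1.8118 g/L.

1.81 g/L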